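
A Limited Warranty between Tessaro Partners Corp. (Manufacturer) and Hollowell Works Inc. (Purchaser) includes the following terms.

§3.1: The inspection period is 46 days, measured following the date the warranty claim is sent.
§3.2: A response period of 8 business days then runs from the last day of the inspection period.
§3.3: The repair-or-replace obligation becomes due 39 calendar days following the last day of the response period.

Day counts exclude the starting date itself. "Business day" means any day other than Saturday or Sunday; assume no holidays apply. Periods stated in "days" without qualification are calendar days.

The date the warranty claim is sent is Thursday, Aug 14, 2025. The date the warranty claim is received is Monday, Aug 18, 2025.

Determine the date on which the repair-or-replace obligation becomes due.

Nov 17, 2025

The last day of the inspection period: Aug 14, 2025 + 46 days = Sep 29, 2025.
From Monday, Sep 29, 2025, 8 business days (Sep 30, Oct 1, Oct 2, Oct 3, Oct 6, Oct 7, Oct 8, Oct 9, skipping weekends) brings us to Thursday, Oct 9, 2025, which is the last day of the response period.
The date on which the repair-or-replace obligation becomes due: 39 calendar days after Oct 9, 2025 is Nov 17, 2025.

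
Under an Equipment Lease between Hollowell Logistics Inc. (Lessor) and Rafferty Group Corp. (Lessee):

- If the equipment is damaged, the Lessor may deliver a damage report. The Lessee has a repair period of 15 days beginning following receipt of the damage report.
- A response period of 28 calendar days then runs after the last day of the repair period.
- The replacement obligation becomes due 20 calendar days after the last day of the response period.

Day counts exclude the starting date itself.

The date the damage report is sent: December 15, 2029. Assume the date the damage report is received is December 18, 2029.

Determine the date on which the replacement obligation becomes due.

Adding 15 calendar days to December 18, 2029 gives January 2, 2030, which is the last day of the repair period.
The last day of the response period: 28 calendar days after January 2, 2030 is January 30, 2030.
The date on which the replacement obligation becomes due: January 30, 2030 + 20 days = February 19, 2030.

February 19, 2030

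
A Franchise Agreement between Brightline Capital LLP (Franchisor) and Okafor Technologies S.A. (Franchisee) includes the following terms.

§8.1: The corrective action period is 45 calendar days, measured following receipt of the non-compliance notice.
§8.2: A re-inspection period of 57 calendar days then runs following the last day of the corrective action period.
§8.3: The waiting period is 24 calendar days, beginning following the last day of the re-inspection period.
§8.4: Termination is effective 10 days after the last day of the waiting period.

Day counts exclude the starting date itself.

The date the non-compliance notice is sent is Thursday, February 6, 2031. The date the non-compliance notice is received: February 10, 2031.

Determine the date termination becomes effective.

June 26, 2031

The last day of the corrective action period: February 10, 2031 + 45 days = March 27, 2031.
Adding 57 calendar days to March 27, 2031 gives May 23, 2031, which is the last day of the re-inspection period.
The last day of the waiting period: 24 calendar days after May 23, 2031 is June 16, 2031.
The date termination becomes effective: 10 calendar days after June 16, 2031 is June 26, 2031.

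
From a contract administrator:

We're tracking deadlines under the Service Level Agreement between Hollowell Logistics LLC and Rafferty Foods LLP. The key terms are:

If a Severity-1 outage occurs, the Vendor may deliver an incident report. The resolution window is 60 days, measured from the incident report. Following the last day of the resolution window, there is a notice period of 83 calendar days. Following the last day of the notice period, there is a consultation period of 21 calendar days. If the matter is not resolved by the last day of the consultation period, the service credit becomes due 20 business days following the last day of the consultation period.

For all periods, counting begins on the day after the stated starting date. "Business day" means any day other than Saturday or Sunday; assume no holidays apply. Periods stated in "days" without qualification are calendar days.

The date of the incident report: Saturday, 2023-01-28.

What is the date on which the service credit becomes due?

The last day of the resolution window: 2023-01-28 + 60 days = 2023-03-29.
The last day of the notice period: 2023-03-29 + 83 days = 2023-06-20.
The last day of the consultation period: 21 calendar days after 2023-06-20 is 2023-07-11.
The date on which the service credit becomes due: counting 20 business days from Tuesday, 2023-07-11 (Jul 12, Jul 13, Jul 14, Jul 17, …, Aug 4, Aug 7, Aug 8, skipping weekends) reaches Tuesday, 2023-08-08.

2023-08-08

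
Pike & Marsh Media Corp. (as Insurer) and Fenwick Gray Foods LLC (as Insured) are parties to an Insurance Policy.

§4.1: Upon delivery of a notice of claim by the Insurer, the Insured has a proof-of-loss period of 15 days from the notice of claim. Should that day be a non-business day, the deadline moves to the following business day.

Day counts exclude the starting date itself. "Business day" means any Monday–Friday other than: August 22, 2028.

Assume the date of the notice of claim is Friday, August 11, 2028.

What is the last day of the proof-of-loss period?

August 28, 2028

The last day of the proof-of-loss period: August 11, 2028 + 15 days = August 26, 2028. That falls on a Saturday, so it rolls to the next business day, Monday, August 28, 2028.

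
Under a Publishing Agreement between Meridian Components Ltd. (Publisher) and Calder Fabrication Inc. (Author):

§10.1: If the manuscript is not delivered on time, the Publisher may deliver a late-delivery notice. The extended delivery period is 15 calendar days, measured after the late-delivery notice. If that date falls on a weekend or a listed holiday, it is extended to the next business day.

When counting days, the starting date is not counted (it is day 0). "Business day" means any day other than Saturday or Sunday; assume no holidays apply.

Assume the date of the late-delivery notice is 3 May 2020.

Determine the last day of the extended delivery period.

The last day of the extended delivery period: 15 calendar days after 3 May 2020 is 18 May 2020. 18 May 2020 is a Monday, so no roll-forward applies.

18 May 2020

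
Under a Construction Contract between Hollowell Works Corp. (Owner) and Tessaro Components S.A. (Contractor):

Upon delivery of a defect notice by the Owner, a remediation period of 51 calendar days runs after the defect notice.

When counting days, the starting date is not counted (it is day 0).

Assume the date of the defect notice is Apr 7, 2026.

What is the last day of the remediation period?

May 28, 2026

Adding 51 calendar days to Apr 7, 2026 gives May 28, 2026, which is the last day of the remediation period.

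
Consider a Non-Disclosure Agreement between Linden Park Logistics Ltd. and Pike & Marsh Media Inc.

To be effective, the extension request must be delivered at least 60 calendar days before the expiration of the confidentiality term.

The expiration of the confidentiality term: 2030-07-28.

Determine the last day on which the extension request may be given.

2030-07-28 minus 60 days is 2030-05-29.

2030-05-29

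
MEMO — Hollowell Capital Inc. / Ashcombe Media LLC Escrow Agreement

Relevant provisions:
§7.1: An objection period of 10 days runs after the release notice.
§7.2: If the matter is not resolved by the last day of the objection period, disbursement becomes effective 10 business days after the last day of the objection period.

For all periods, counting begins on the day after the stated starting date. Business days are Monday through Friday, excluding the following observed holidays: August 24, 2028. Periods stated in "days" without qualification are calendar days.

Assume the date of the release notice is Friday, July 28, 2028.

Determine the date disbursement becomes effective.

August 21, 2028

The last day of the objection period: 10 calendar days after July 28, 2028 is August 7, 2028.
The date disbursement becomes effective: 10 business days after Monday, August 7, 2028, skipping weekends — Aug 8, Aug 9, Aug 10, Aug 11, Aug 14, Aug 15, Aug 16, Aug 17, Aug 18, Aug 21 — lands on Monday, August 21, 2028.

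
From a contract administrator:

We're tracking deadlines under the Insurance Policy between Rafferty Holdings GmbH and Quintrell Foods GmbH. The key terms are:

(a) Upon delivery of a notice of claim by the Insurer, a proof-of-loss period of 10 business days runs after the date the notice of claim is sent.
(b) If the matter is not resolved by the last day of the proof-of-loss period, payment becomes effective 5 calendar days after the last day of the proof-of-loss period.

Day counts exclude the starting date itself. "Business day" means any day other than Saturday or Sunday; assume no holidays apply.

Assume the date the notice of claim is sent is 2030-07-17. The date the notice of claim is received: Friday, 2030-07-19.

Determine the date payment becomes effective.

2030-08-05

The last day of the proof-of-loss period: 10 business days after Wednesday, 2030-07-17, skipping weekends — Jul 18, Jul 19, Jul 22, Jul 23, Jul 24, Jul 25, Jul 26, Jul 29, Jul 30, Jul 31 — lands on Wednesday, 2030-07-31.
The date payment becomes effective: 2030-07-31 + 5 days = 2030-08-05.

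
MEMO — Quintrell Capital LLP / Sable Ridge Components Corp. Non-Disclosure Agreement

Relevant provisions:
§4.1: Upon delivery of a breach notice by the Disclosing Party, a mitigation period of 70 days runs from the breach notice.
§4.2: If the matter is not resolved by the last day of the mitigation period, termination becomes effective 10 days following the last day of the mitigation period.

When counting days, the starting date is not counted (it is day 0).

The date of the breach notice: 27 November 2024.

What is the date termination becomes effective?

The last day of the mitigation period: 70 calendar days after 27 November 2024 is 5 February 2025.
Adding 10 calendar days to 5 February 2025 gives 15 February 2025, which is the date termination becomes effective.

15 February 2025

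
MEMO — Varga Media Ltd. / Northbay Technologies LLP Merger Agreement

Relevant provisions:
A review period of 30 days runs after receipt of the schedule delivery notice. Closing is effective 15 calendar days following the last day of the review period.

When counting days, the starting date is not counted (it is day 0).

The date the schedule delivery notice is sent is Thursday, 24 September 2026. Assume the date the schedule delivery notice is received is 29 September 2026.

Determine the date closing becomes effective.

13 November 2026

The last day of the review period: 30 calendar days after 29 September 2026 is 29 October 2026.
The date closing becomes effective: 15 calendar days after 29 October 2026 is 13 November 2026.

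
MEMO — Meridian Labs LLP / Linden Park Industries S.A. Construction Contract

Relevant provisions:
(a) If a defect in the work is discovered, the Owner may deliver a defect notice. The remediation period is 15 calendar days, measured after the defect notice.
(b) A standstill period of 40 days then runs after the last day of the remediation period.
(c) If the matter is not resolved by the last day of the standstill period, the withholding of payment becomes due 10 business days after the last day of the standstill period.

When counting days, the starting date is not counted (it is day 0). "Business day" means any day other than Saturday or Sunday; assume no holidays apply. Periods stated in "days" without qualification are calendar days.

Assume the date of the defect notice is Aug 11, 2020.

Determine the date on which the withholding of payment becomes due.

Oct 19, 2020

The last day of the remediation period: 15 calendar days after Aug 11, 2020 is Aug 26, 2020.
The last day of the standstill period: 40 calendar days after Aug 26, 2020 is Oct 5, 2020.
The date on which the withholding of payment becomes due: counting 10 business days from Monday, Oct 5, 2020 (Oct 6, Oct 7, Oct 8, Oct 9, Oct 12, Oct 13, Oct 14, Oct 15, Oct 16, Oct 19, skipping weekends) reaches Monday, Oct 19, 2020.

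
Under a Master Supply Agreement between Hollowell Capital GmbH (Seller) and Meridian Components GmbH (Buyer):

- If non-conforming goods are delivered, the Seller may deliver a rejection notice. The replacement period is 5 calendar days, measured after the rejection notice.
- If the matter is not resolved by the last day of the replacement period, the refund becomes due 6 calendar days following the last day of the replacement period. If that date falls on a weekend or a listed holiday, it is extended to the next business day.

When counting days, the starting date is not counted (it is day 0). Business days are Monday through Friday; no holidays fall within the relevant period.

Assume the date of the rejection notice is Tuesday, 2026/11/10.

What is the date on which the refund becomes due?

2026/11/23

Adding 5 calendar days to 2026/11/10 gives 2026/11/15, which is the last day of the replacement period.
The date on which the refund becomes due: 6 calendar days after 2026/11/15 is 2026/11/21. That falls on a Saturday, so it rolls to the next business day, Monday, 2026/11/23.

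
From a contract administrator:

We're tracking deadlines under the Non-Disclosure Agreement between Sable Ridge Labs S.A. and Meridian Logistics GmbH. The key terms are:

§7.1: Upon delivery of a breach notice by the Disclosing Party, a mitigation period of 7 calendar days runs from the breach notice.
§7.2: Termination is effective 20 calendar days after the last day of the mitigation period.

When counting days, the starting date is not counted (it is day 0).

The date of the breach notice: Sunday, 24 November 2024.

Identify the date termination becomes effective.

The last day of the mitigation period: 7 calendar days after 24 November 2024 is 1 December 2024.
Adding 20 calendar days to 1 December 2024 gives 21 December 2024, which is the date termination becomes effective.

21 December 2024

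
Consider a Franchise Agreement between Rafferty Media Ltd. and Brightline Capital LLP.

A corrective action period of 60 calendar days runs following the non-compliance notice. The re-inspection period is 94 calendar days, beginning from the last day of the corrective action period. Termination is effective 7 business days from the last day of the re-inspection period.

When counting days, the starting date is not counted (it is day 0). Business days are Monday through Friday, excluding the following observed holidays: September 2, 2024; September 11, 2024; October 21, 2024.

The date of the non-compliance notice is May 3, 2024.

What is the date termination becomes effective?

October 15, 2024

The last day of the corrective action period: May 3, 2024 + 60 days = July 2, 2024.
Adding 94 calendar days to July 2, 2024 gives October 4, 2024, which is the last day of the re-inspection period.
From Friday, October 4, 2024, 7 business days (Oct 7, Oct 8, Oct 9, Oct 10, Oct 11, Oct 14, Oct 15, skipping weekends) brings us to Tuesday, October 15, 2024, which is the date termination becomes effective.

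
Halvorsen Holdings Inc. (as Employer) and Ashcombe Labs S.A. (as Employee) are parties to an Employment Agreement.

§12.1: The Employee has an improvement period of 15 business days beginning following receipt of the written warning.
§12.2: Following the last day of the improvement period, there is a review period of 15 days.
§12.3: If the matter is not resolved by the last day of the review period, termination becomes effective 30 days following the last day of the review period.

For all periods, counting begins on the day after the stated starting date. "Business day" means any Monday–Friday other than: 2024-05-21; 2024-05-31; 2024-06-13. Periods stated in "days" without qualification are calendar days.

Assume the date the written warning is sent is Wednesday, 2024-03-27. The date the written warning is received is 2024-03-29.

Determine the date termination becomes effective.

2024-06-03

The last day of the improvement period: 15 business days after Friday, 2024-03-29, skipping weekends — Apr 1, Apr 2, Apr 3, Apr 4, …, Apr 17, Apr 18, Apr 19 — lands on Friday, 2024-04-19.
The last day of the review period: 15 calendar days after 2024-04-19 is 2024-05-04.
The date termination becomes effective: 2024-05-04 + 30 days = 2024-06-03.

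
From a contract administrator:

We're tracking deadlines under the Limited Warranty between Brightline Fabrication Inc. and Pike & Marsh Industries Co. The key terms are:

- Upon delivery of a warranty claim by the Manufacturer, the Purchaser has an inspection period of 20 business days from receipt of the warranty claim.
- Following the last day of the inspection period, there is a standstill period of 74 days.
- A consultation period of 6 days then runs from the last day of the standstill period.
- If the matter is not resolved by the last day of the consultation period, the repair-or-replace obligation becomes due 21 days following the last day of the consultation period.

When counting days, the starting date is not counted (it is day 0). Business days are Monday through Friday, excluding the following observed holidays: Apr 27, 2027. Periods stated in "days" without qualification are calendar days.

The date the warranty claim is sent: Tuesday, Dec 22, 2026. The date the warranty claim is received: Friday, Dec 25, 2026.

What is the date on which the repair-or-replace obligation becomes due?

May 3, 2027

The last day of the inspection period: 20 business days after Friday, Dec 25, 2026, skipping weekends — Dec 28, Dec 29, Dec 30, Dec 31, …, Jan 20, Jan 21, Jan 22 — lands on Friday, Jan 22, 2027.
The last day of the standstill period: Jan 22, 2027 + 74 days = Apr 6, 2027.
The last day of the consultation period: Apr 6, 2027 + 6 days = Apr 12, 2027.
Adding 21 calendar days to Apr 12, 2027 gives May 3, 2027, which is the date on which the repair-or-replace obligation becomes due.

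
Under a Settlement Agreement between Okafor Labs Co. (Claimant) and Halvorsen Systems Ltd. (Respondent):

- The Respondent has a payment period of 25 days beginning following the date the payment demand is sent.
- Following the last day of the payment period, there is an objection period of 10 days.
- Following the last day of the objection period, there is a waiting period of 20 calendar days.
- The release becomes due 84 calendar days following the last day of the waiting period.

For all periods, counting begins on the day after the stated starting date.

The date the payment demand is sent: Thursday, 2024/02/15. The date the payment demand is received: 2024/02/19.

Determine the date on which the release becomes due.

The last day of the payment period: 2024/02/15 + 25 days = 2024/03/11.
The last day of the objection period: 10 calendar days after 2024/03/11 is 2024/03/21.
The last day of the waiting period: 20 calendar days after 2024/03/21 is 2024/04/10.
The date on which the release becomes due: 2024/04/10 + 84 days = 2024/07/03.

2024/07/03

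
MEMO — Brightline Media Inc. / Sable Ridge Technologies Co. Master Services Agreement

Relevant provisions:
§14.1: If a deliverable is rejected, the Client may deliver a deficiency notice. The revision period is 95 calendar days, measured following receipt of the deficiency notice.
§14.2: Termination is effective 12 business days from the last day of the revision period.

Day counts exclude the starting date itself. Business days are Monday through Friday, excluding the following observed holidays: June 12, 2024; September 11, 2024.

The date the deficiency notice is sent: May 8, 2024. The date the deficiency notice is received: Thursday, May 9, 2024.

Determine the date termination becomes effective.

August 28, 2024

The last day of the revision period: May 9, 2024 + 95 days = August 12, 2024.
From Monday, August 12, 2024, 12 business days (Aug 13, Aug 14, Aug 15, Aug 16, …, Aug 26, Aug 27, Aug 28, skipping weekends) brings us to Wednesday, August 28, 2024, which is the date termination becomes effective.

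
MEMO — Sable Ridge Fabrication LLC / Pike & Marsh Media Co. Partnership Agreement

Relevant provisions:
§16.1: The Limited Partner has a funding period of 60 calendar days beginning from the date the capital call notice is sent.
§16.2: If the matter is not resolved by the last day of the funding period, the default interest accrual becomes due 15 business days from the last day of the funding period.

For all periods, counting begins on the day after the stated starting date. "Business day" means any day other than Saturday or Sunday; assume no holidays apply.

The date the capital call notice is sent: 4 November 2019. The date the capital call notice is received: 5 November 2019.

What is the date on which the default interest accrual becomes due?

24 January 2020

The last day of the funding period: 4 November 2019 + 60 days = 3 January 2020.
The date on which the default interest accrual becomes due: 15 business days after Friday, 3 January 2020, skipping weekends — Jan 6, Jan 7, Jan 8, Jan 9, …, Jan 22, Jan 23, Jan 24 — lands on Friday, 24 January 2020.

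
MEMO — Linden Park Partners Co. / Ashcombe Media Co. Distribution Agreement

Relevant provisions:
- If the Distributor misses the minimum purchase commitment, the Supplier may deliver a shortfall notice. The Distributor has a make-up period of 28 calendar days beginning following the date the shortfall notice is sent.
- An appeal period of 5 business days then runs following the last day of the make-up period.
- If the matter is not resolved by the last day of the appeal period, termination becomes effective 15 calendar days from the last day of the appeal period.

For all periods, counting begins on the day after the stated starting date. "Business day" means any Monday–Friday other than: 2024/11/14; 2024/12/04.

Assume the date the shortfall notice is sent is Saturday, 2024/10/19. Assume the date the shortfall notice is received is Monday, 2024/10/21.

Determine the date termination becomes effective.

2024/12/07

The last day of the make-up period: 28 calendar days after 2024/10/19 is 2024/11/16.
The last day of the appeal period: counting 5 business days from Saturday, 2024/11/16 (Nov 18, Nov 19, Nov 20, Nov 21, Nov 22, skipping weekends) reaches Friday, 2024/11/22.
Adding 15 calendar days to 2024/11/22 gives 2024/12/07, which is the date termination becomes effective.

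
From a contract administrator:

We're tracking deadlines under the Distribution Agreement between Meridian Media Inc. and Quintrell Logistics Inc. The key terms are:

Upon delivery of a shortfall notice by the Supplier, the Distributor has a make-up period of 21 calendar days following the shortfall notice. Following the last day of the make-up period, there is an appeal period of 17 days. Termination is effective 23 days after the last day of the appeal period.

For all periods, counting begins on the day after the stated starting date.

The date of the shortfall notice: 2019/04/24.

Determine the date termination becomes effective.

The last day of the make-up period: 2019/04/24 + 21 days = 2019/05/15.
Adding 17 calendar days to 2019/05/15 gives 2019/06/01, which is the last day of the appeal period.
The date termination becomes effective: 23 calendar days after 2019/06/01 is 2019/06/24.

2019/06/24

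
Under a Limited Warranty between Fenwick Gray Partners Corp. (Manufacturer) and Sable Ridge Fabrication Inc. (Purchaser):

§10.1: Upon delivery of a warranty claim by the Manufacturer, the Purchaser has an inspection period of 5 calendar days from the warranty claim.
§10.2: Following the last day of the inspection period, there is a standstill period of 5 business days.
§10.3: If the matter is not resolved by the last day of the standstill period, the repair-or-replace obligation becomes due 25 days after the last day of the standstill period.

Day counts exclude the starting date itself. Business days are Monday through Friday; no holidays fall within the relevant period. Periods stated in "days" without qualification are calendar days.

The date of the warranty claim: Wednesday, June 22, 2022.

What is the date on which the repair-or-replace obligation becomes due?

The last day of the inspection period: 5 calendar days after June 22, 2022 is June 27, 2022.
The last day of the standstill period: counting 5 business days from Monday, June 27, 2022 (Jun 28, Jun 29, Jun 30, Jul 1, Jul 4, skipping weekends) reaches Monday, July 4, 2022.
The date on which the repair-or-replace obligation becomes due: July 4, 2022 + 25 days = July 29, 2022.

July 29, 2022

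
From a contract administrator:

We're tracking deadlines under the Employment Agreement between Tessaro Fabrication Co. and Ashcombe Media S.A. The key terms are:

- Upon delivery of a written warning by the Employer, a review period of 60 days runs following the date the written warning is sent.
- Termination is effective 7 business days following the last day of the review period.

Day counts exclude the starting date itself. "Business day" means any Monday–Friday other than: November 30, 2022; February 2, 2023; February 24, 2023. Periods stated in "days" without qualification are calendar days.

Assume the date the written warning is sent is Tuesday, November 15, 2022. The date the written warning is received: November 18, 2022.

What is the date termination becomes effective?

Adding 60 calendar days to November 15, 2022 gives January 14, 2023, which is the last day of the review period.
The date termination becomes effective: 7 business days after Saturday, January 14, 2023, skipping weekends — Jan 16, Jan 17, Jan 18, Jan 19, Jan 20, Jan 23, Jan 24 — lands on Tuesday, January 24, 2023.

January 24, 2023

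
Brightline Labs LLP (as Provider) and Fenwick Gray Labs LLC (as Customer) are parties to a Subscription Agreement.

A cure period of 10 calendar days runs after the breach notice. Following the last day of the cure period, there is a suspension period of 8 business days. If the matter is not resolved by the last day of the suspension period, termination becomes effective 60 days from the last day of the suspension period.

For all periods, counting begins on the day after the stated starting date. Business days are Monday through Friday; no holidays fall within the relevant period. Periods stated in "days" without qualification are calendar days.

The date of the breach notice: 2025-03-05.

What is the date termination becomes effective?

Adding 10 calendar days to 2025-03-05 gives 2025-03-15, which is the last day of the cure period.
The last day of the suspension period: 8 business days after Saturday, 2025-03-15, skipping weekends — Mar 17, Mar 18, Mar 19, Mar 20, Mar 21, Mar 24, Mar 25, Mar 26 — lands on Wednesday, 2025-03-26.
The date termination becomes effective: 60 calendar days after 2025-03-26 is 2025-05-25.

2025-05-25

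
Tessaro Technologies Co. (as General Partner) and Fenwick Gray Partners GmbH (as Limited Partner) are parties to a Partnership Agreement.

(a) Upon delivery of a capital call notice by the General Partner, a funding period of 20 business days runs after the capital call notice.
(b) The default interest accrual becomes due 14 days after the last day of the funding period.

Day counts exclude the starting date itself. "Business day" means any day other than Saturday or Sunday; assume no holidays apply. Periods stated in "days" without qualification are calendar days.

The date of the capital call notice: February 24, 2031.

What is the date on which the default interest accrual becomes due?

April 7, 2031

The last day of the funding period: 20 business days after Monday, February 24, 2031, skipping weekends — Feb 25, Feb 26, Feb 27, Feb 28, …, Mar 20, Mar 21, Mar 24 — lands on Monday, March 24, 2031.
Adding 14 calendar days to March 24, 2031 gives April 7, 2031, which is the date on which the default interest accrual becomes due.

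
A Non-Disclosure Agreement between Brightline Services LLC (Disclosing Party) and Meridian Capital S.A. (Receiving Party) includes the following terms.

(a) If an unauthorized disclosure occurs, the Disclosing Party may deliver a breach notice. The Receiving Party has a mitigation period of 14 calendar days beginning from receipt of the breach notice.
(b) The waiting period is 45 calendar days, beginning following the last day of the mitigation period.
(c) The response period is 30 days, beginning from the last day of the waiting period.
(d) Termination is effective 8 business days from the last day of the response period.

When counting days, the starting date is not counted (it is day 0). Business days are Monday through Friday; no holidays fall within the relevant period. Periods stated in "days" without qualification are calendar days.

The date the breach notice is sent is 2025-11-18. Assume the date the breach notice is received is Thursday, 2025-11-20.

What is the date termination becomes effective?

2026-02-27

Adding 14 calendar days to 2025-11-20 gives 2025-12-04, which is the last day of the mitigation period.
The last day of the waiting period: 2025-12-04 + 45 days = 2026-01-18.
The last day of the response period: 2026-01-18 + 30 days = 2026-02-17.
The date termination becomes effective: counting 8 business days from Tuesday, 2026-02-17 (Feb 18, Feb 19, Feb 20, Feb 23, Feb 24, Feb 25, Feb 26, Feb 27, skipping weekends) reaches Friday, 2026-02-27.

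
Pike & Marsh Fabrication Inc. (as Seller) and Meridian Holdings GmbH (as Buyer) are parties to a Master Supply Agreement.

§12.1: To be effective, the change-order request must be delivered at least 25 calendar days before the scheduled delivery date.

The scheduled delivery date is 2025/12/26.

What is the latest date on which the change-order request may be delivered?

2025/12/01

Counting back 25 calendar days from 2025/12/26 gives 2025/12/01.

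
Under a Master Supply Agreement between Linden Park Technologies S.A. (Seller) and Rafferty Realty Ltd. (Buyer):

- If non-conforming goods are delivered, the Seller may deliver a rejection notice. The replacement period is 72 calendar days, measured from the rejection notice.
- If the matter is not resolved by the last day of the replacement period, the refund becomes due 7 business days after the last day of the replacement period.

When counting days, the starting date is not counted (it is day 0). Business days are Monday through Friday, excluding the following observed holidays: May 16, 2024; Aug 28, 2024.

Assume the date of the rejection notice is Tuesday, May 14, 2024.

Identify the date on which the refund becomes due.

Aug 5, 2024

Adding 72 calendar days to May 14, 2024 gives Jul 25, 2024, which is the last day of the replacement period.
The date on which the refund becomes due: 7 business days after Thursday, Jul 25, 2024, skipping weekends — Jul 26, Jul 29, Jul 30, Jul 31, Aug 1, Aug 2, Aug 5 — lands on Monday, Aug 5, 2024.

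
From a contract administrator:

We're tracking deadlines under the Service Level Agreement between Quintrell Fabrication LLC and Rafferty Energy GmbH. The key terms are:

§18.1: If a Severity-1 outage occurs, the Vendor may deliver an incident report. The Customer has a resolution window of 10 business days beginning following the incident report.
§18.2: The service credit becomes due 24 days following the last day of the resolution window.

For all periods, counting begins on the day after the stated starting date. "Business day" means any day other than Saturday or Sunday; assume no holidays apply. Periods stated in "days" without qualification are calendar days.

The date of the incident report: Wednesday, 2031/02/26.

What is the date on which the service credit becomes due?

2031/04/05

The last day of the resolution window: 10 business days after Wednesday, 2031/02/26, skipping weekends — Feb 27, Feb 28, Mar 3, Mar 4, Mar 5, Mar 6, Mar 7, Mar 10, Mar 11, Mar 12 — lands on Wednesday, 2031/03/12.
The date on which the service credit becomes due: 24 calendar days after 2031/03/12 is 2031/04/05.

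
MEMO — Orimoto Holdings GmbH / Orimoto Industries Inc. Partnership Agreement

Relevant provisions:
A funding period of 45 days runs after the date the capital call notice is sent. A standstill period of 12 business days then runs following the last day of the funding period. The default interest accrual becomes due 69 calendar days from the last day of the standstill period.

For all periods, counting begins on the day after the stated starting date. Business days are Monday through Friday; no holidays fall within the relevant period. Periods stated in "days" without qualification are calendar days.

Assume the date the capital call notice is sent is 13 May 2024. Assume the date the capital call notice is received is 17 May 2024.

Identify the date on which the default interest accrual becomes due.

The last day of the funding period: 13 May 2024 + 45 days = 27 June 2024.
The last day of the standstill period: 12 business days after Thursday, 27 June 2024, skipping weekends — Jun 28, Jul 1, Jul 2, Jul 3, …, Jul 11, Jul 12, Jul 15 — lands on Monday, 15 July 2024.
Adding 69 calendar days to 15 July 2024 gives 22 September 2024, which is the date on which the default interest accrual becomes due.

22 September 2024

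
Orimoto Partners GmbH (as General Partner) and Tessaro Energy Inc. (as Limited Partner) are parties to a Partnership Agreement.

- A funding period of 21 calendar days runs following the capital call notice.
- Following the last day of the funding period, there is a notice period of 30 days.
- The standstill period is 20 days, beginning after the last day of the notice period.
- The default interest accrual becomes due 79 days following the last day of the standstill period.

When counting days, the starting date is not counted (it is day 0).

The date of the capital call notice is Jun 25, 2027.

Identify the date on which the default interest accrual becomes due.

Nov 22, 2027

Adding 21 calendar days to Jun 25, 2027 gives Jul 16, 2027, which is the last day of the funding period.
The last day of the notice period: 30 calendar days after Jul 16, 2027 is Aug 15, 2027.
The last day of the standstill period: 20 calendar days after Aug 15, 2027 is Sep 4, 2027.
The date on which the default interest accrual becomes due: Sep 4, 2027 + 79 days = Nov 22, 2027.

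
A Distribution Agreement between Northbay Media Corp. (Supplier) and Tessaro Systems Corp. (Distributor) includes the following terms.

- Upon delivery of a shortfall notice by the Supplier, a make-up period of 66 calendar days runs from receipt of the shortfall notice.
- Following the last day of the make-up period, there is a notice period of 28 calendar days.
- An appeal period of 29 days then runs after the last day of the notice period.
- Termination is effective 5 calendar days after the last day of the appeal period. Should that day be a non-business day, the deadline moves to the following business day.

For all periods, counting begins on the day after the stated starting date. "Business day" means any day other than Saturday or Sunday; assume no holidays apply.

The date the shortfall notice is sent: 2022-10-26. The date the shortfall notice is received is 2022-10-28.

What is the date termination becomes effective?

The last day of the make-up period: 2022-10-28 + 66 days = 2023-01-02.
The last day of the notice period: 2023-01-02 + 28 days = 2023-01-30.
The last day of the appeal period: 29 calendar days after 2023-01-30 is 2023-02-28.
The date termination becomes effective: 5 calendar days after 2023-02-28 is 2023-03-05. That falls on a Sunday, so it rolls to the next business day, Monday, 2023-03-06.

2023-03-06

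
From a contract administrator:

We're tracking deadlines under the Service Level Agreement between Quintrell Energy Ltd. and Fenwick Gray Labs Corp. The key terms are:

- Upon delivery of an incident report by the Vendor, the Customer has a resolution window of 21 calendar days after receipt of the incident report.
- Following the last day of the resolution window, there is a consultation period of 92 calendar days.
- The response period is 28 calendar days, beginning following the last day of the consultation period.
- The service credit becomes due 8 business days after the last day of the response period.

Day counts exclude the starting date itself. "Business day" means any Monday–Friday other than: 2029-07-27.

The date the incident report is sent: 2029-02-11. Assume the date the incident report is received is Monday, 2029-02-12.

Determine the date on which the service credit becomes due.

2029-07-13

The last day of the resolution window: 2029-02-12 + 21 days = 2029-03-05.
The last day of the consultation period: 92 calendar days after 2029-03-05 is 2029-06-05.
Adding 28 calendar days to 2029-06-05 gives 2029-07-03, which is the last day of the response period.
The date on which the service credit becomes due: counting 8 business days from Tuesday, 2029-07-03 (Jul 4, Jul 5, Jul 6, Jul 9, Jul 10, Jul 11, Jul 12, Jul 13, skipping weekends) reaches Friday, 2029-07-13.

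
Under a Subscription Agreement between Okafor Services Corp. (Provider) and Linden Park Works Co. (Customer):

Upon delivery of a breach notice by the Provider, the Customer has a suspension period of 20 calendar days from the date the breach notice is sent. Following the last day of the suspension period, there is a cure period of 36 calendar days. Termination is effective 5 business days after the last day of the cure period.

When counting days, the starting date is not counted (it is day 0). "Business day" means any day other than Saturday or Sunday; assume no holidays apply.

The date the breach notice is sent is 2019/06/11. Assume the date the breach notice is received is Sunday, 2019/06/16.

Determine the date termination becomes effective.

The last day of the suspension period: 2019/06/11 + 20 days = 2019/07/01.
The last day of the cure period: 2019/07/01 + 36 days = 2019/08/06.
The date termination becomes effective: counting 5 business days from Tuesday, 2019/08/06 (Aug 7, Aug 8, Aug 9, Aug 12, Aug 13, skipping weekends) reaches Tuesday, 2019/08/13.

2019/08/13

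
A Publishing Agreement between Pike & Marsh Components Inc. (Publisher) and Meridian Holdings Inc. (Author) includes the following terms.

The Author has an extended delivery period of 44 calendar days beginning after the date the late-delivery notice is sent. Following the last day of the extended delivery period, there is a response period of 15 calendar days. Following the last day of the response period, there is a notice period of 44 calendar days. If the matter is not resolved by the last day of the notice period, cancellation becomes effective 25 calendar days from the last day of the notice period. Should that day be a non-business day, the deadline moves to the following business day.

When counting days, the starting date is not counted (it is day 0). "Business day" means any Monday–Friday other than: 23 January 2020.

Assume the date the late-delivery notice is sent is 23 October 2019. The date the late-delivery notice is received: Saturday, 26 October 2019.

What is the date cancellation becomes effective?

28 February 2020

Adding 44 calendar days to 23 October 2019 gives 6 December 2019, which is the last day of the extended delivery period.
The last day of the response period: 6 December 2019 + 15 days = 21 December 2019.
The last day of the notice period: 21 December 2019 + 44 days = 3 February 2020.
The date cancellation becomes effective: 3 February 2020 + 25 days = 28 February 2020. 28 February 2020 is a Friday and is not a listed holiday, so no roll-forward applies.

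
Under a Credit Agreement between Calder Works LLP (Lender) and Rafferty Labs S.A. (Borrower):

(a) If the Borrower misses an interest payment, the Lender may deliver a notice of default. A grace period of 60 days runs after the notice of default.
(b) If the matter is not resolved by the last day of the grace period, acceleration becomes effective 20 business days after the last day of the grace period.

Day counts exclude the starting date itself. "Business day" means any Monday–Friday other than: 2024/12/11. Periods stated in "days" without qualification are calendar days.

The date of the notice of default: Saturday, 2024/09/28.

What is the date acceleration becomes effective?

2024/12/26

The last day of the grace period: 2024/09/28 + 60 days = 2024/11/27.
From Wednesday, 2024/11/27, 20 business days (Nov 28, Nov 29, Dec 2, Dec 3, …, Dec 24, Dec 25, Dec 26, skipping weekends and the listed holiday on Dec 11) brings us to Thursday, 2024/12/26, which is the date acceleration becomes effective.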